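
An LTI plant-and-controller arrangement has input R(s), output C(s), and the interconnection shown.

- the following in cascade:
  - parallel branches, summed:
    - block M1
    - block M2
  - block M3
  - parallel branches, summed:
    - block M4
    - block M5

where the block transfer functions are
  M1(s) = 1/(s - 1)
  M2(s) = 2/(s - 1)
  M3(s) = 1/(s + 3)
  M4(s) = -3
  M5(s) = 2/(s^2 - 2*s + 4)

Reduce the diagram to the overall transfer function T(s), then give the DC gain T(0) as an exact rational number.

The answer is 5/2.

Reasoning:
1. reduce the parallel group M1, M2 -> 3/(s - 1)
2. parallel reduction of M4, M5 -> (-3*s^2 + 6*s - 10)/(s^2 - 2*s + 4)
3. combine (M1+M2), M3, (M4+M5) in series -> (-9*s^2 + 18*s - 30)/(s^4 - 3*s^2 + 14*s - 12)
That last expression is T(s); at s = 0 only the constant terms survive, so T(0) = -30/(-12) = 5/2.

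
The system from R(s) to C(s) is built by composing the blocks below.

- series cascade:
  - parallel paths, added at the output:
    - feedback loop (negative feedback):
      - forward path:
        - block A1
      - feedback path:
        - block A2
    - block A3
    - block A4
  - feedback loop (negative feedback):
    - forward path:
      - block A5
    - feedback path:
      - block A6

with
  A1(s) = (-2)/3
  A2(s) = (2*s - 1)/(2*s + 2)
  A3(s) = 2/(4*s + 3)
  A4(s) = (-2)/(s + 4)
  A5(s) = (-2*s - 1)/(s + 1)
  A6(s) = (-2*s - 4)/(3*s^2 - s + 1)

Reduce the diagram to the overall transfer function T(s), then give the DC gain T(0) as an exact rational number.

Step 1. close the feedback loop around A1, A2, giving (-2*s - 2)/(s + 4)
Step 2. reduce the parallel group [A1/(1+A1*A2)], A3, A4, giving (-8*s^2 - 20*s - 4)/(4*s^2 + 19*s + 12)
Step 3. close the feedback loop around A5, A6, giving (-6*s^3 - s^2 - s - 1)/(3*s^3 + 6*s^2 + 10*s + 5)
Step 4. combine ([A1/(1+A1*A2)]+A3+A4), [A5/(1+A5*A6)] in series, giving (48*s^5 + 128*s^4 + 52*s^3 + 32*s^2 + 24*s + 4)/(12*s^5 + 81*s^4 + 190*s^3 + 282*s^2 + 215*s + 60)
DC gain: substitute s = 0 into T(s) from step 4: T(0) = 4/60 = 1/15.

Final answer: 1/15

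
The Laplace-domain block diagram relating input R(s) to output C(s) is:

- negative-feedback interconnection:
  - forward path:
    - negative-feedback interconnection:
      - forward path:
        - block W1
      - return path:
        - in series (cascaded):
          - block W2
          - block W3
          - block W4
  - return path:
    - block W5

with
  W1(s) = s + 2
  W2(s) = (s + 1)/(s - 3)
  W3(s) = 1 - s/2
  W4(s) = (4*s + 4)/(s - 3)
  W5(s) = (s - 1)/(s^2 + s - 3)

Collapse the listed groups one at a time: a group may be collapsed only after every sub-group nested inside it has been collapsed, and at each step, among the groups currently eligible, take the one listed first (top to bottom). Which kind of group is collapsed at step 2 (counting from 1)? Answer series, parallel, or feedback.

Reducing step by step:

(1) cascade W2, W3, W4
(2) close the feedback loop around W1, (W2*W3*W4)
(3) close the feedback loop around [W1/(1+W1*(W2*W3*W4))], W5
Step 2 collapses a feedback group.

Answer: feedback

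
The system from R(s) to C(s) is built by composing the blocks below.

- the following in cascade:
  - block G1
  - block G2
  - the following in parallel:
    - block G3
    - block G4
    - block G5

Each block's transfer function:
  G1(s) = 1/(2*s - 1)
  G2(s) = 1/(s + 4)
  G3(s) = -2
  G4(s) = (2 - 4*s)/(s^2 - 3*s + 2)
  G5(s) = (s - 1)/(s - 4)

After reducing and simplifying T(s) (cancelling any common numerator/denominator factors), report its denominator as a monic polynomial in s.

The answer is s^5 - 7*s^4/2 - 25*s^3/2 + 55*s^2 - 56*s + 16.

Reasoning:
Step 1 - reduce the parallel group G3, G4, G5 = (-s^3 + 6*s^2 - 5*s + 6)/(s^3 - 7*s^2 + 14*s - 8)
Step 2 - combine G1, G2, (G3+G4+G5) in series = (-s^3 + 6*s^2 - 5*s + 6)/(2*s^5 - 7*s^4 - 25*s^3 + 110*s^2 - 112*s + 32)
No further cancellation is possible in the step-2 result, so that is T(s). Its denominator becomes monic after dividing by the leading coefficient 2.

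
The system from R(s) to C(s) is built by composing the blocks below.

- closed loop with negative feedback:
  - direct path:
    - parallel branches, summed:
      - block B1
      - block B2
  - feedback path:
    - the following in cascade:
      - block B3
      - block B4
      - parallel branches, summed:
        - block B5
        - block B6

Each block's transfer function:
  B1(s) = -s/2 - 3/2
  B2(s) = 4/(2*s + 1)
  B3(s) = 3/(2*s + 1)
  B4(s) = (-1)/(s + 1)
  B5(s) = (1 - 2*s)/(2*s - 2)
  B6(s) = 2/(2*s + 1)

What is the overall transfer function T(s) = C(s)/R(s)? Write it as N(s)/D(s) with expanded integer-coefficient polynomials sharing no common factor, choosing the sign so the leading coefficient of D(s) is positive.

First reduce the diagram to T(s).

Step 1. reduce the parallel group B1, B2 -> (-2*s^2 - 7*s + 5)/(4*s + 2)
Step 2. add B5, B6 (parallel) -> (-4*s^2 + 4*s - 3)/(4*s^2 - 2*s - 2)
Step 3. reduce the series chain B3, B4, (B5+B6) -> (12*s^2 - 12*s + 9)/(8*s^4 + 8*s^3 - 6*s^2 - 8*s - 2)
Step 4. feedback reduction of (B1+B2), (B3*B4*(B5+B6)); the result is T(s) itself (integer coefficients, no common factor, positive leading denominator coefficient)

Answer: (-16*s^6 - 72*s^5 - 4*s^4 + 98*s^3 + 30*s^2 - 26*s - 10)/(32*s^5 + 24*s^4 - 68*s^3 + 82*s^2 - 147*s + 41)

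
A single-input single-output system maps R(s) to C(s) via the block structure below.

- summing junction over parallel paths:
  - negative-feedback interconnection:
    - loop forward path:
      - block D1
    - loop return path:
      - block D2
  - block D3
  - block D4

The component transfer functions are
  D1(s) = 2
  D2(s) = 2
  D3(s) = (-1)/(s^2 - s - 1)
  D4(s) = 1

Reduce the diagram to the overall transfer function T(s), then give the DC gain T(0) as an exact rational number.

Step 1: apply the feedback formula to D1, D2: 2/5
Step 2: sum the parallel branches [D1/(1+D1*D2)], D3, D4: (7*s^2 - 7*s - 12)/(5*s^2 - 5*s - 5)
The step-2 result is T(s). Setting s = 0: T(0) = -12/(-5) = 12/5.

Answer: 12/5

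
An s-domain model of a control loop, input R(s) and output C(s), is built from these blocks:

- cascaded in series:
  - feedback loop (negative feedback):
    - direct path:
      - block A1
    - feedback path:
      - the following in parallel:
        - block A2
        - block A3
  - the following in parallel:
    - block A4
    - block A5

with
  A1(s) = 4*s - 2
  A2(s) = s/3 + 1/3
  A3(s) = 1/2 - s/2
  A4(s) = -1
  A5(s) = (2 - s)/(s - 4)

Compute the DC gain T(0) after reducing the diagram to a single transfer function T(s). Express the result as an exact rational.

Step 1: combine A2, A3 in parallel -> 5/6 - s/6
Step 2: reduce the feedback loop with forward A1 and return (A2+A3) -> (6 - 12*s)/(2*s^2 - 11*s + 2)
Step 3: combine A4, A5 in parallel -> (6 - 2*s)/(s - 4)
Step 4: multiply [A1/(1+A1*(A2+A3))], (A4+A5) (series) -> (24*s^2 - 84*s + 36)/(2*s^3 - 19*s^2 + 46*s - 8)
That last expression is T(s); at s = 0 only the constant terms survive, so T(0) = 36/(-8) = -9/2.

Answer: -9/2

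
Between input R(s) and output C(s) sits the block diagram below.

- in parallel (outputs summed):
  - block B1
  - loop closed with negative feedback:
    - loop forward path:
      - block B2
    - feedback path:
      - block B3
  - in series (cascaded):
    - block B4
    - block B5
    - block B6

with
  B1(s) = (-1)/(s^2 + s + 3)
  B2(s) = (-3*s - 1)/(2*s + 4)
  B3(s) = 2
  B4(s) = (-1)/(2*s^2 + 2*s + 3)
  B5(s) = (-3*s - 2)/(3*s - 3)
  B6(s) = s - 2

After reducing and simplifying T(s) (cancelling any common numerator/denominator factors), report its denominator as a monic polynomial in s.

Step 1. collapse the loop (B2 forward, B3 return); result (3*s + 1)/(4*s - 2)
Step 2. multiply B4, B5, B6 (series); result (3*s^2 - 4*s - 4)/(6*s^3 + 3*s - 9)
Step 3. parallel reduction of B1, [B2/(1+B2*B3)], (B4*B5*B6); result (18*s^6 + 36*s^5 + 35*s^4 + 21*s^3 - 84*s^2 - 55*s - 21)/(24*s^6 + 12*s^5 + 72*s^4 - 66*s^3 + 12*s^2 - 108*s + 54)
Step 3 gives the fully reduced T(s), with no common factor left to cancel. The denominator's leading coefficient is 24, so divide each of its coefficients by 24 to get the monic form.

Answer: s^6 + s^5/2 + 3*s^4 - 11*s^3/4 + s^2/2 - 9*s/2 + 9/4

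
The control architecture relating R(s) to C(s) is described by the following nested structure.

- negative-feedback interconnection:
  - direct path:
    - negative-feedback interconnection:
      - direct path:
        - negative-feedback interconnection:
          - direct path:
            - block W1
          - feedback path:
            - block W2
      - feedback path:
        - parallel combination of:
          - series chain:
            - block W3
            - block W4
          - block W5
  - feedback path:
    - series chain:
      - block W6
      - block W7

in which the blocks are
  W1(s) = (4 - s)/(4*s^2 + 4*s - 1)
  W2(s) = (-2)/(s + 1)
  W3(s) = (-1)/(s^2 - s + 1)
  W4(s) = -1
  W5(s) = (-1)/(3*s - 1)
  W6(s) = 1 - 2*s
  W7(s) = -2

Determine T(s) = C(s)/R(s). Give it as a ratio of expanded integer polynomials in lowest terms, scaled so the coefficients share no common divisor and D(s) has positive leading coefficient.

Step 1 - collapse the loop (W1 forward, W2 return) -> (-s^2 + 3*s + 4)/(4*s^3 + 8*s^2 + 5*s - 9)
Step 2 - multiply W3, W4 (series) -> 1/(s^2 - s + 1)
Step 3 - parallel reduction of (W3*W4), W5 -> (-s^2 + 4*s - 2)/(3*s^3 - 4*s^2 + 4*s - 1)
Step 4 - feedback reduction of [W1/(1+W1*W2)], ((W3*W4)+W5) -> (-3*s^5 + 13*s^4 - 4*s^3 - 3*s^2 + 13*s - 4)/(12*s^6 + 8*s^5 - 26*s^3 + 58*s^2 - 31*s + 1)
Step 5 - reduce the series chain W6, W7 -> 4*s - 2
Step 6 - close the feedback loop around [[W1/(1+W1*W2)]/(1+[W1/(1+W1*W2)]*((W3*W4)+W5))], (W6*W7); the result is T(s) itself (integer coefficients, no common factor, positive leading denominator coefficient)

Hence the answer: (-3*s^5 + 13*s^4 - 4*s^3 - 3*s^2 + 13*s - 4)/(66*s^5 - 42*s^4 - 30*s^3 + 116*s^2 - 73*s + 9)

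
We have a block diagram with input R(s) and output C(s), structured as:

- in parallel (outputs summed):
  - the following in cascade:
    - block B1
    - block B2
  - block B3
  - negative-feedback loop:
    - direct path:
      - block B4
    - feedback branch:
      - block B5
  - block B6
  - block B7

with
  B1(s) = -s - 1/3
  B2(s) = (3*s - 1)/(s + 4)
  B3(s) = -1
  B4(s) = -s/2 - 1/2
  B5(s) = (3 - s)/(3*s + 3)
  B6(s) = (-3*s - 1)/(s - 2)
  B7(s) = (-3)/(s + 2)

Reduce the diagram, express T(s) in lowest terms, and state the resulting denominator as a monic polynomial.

[1] series reduction of B1, B2; result (1 - 9*s^2)/(3*s + 12)
[2] feedback reduction of B4, B5; result (-3*s - 3)/(s + 3)
[3] parallel reduction of (B1*B2), B3, [B4/(1+B4*B5)], B6, B7; result (-9*s^5 - 48*s^4 - 122*s^3 - 219*s^2 - 16*s + 420)/(3*s^4 + 21*s^3 + 24*s^2 - 84*s - 144)
No further cancellation is possible in the step-3 result, so that is T(s). Its denominator becomes monic after dividing by the leading coefficient 3.

Final answer: s^4 + 7*s^3 + 8*s^2 - 28*s - 48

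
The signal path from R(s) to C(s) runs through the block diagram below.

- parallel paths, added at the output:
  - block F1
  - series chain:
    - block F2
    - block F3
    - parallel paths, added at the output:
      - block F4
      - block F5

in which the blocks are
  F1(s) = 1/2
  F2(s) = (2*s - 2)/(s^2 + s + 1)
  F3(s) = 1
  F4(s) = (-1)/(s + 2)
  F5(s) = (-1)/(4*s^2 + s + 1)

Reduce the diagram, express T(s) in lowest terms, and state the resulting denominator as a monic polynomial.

[1] sum the parallel branches F4, F5, giving (-4*s^2 - 2*s - 3)/(4*s^3 + 9*s^2 + 3*s + 2)
[2] multiply F2, F3, (F4+F5) (series), giving (-8*s^3 + 4*s^2 - 2*s + 6)/(4*s^5 + 13*s^4 + 16*s^3 + 14*s^2 + 5*s + 2)
[3] add F1, (F2*F3*(F4+F5)) (parallel), giving (4*s^5 + 13*s^4 + 22*s^2 + s + 14)/(8*s^5 + 26*s^4 + 32*s^3 + 28*s^2 + 10*s + 4)
T(s) is the step-3 result (common factors already cancelled). Leading coefficient of the denominator: 8. Divide through by 8 for the monic polynomial.

Therefore the answer is s^5 + 13*s^4/4 + 4*s^3 + 7*s^2/2 + 5*s/4 + 1/2.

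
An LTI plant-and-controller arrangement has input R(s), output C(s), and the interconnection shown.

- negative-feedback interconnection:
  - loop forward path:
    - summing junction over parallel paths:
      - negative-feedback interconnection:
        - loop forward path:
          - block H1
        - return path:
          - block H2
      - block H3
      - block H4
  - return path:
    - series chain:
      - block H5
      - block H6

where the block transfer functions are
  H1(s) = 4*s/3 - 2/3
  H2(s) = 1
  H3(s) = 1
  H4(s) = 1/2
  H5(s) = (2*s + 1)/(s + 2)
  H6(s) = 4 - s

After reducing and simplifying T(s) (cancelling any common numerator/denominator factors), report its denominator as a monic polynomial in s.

Step 1 - close the feedback loop around H1, H2, giving (4*s - 2)/(4*s + 1)
Step 2 - combine [H1/(1+H1*H2)], H3, H4 in parallel, giving (20*s - 1)/(8*s + 2)
Step 3 - combine H5, H6 in series, giving (-2*s^2 + 7*s + 4)/(s + 2)
Step 4 - close the feedback loop around ([H1/(1+H1*H2)]+H3+H4), (H5*H6), giving (-20*s^2 - 39*s + 2)/(40*s^3 - 150*s^2 - 91*s)
The result of step 4 is T(s) in lowest terms. Its denominator has leading coefficient 40; dividing the denominator through by 40 makes it monic.

Therefore the answer is s^3 - 15*s^2/4 - 91*s/40.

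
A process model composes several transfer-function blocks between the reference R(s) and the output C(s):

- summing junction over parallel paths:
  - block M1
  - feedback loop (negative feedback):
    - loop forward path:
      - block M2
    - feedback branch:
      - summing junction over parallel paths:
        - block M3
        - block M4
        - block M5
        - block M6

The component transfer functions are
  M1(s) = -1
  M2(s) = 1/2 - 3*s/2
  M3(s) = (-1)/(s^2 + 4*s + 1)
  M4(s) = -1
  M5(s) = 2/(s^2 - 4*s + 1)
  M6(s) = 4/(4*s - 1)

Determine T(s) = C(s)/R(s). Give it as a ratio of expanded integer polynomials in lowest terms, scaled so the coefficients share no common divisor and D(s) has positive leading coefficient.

The answer is (-24*s^6 + 18*s^5 + 344*s^4 - 115*s^3 - 39*s^2 + 23*s - 3)/(12*s^6 - 11*s^5 - 177*s^4 + 17*s^3 + 41*s^2 - 16*s + 2).

Reasoning:
Step 1: parallel reduction of M3, M4, M5, M6 gives (-4*s^5 + 5*s^4 + 60*s^3 - 23*s^2 - 12*s + 4)/(4*s^5 - s^4 - 56*s^3 + 14*s^2 + 4*s - 1)
Step 2: feedback reduction of M2, (M3+M4+M5+M6) gives (-12*s^6 + 7*s^5 + 167*s^4 - 98*s^3 + 2*s^2 + 7*s - 1)/(12*s^6 - 11*s^5 - 177*s^4 + 17*s^3 + 41*s^2 - 16*s + 2)
Step 3: parallel reduction of M1, [M2/(1+M2*(M3+M4+M5+M6))]; the result is T(s) itself (integer coefficients, no common factor, positive leading denominator coefficient)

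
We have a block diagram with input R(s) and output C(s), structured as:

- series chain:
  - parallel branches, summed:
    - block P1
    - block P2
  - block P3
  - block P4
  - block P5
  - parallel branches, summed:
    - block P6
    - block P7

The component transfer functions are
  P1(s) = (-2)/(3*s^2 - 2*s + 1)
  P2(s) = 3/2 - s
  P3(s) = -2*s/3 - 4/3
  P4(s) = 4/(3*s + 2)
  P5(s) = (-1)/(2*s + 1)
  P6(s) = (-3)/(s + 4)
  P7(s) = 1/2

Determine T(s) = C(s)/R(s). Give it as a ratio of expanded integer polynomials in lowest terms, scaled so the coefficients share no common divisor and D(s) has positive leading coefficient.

The answer is (-12*s^5 + 26*s^4 + 32*s^3 - 106*s^2 + 64*s + 8)/(54*s^5 + 243*s^4 + 102*s^3 - 15*s^2 + 42*s + 24).

Reasoning:
[1] sum the parallel branches P1, P2, giving (-6*s^3 + 13*s^2 - 8*s - 1)/(6*s^2 - 4*s + 2)
[2] parallel reduction of P6, P7, giving (s - 2)/(2*s + 8)
[3] cascade (P1+P2), P3, P4, P5, (P6+P7): this yields T(s), and no further normalization is needed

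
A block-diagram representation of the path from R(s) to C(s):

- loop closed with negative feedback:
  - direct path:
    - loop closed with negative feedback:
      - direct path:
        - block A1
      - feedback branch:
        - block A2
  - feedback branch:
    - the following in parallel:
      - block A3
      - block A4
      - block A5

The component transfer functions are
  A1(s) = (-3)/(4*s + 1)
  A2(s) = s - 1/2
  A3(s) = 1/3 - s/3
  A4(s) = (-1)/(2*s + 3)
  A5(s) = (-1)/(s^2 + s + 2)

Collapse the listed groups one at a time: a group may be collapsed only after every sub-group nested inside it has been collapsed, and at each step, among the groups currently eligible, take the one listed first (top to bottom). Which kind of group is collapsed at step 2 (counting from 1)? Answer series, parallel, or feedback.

Answer: parallel

Working:
1. close the feedback loop around A1, A2
2. combine A3, A4, A5 in parallel
3. apply the feedback formula to [A1/(1+A1*A2)], (A3+A4+A5)
The group at step 2 is a parallel group.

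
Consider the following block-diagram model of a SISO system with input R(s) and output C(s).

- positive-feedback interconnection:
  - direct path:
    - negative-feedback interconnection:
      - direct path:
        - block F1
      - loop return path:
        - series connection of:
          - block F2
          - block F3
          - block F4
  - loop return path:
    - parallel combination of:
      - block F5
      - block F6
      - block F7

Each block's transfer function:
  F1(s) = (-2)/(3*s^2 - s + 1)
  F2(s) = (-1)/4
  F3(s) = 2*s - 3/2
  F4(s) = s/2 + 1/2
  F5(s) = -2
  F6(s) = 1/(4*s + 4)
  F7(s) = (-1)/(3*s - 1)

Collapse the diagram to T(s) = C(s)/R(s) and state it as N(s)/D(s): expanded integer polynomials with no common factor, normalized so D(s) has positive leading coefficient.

Step 1 - reduce the series chain F2, F3, F4: -s^2/4 - s/16 + 3/16
Step 2 - collapse the loop (F1 forward, (F2*F3*F4) return): (-16)/(28*s^2 - 7*s + 5)
Step 3 - combine F5, F6, F7 in parallel: (-24*s^2 - 17*s + 3)/(12*s^2 + 8*s - 4)
Step 4 - collapse the loop ([F1/(1+F1*(F2*F3*F4))] forward, (F5+F6+F7) return) - this is the overall T(s), already in the required normalized form

Answer: (-48*s^2 - 32*s + 16)/(84*s^4 + 35*s^3 - 123*s^2 - 51*s + 7)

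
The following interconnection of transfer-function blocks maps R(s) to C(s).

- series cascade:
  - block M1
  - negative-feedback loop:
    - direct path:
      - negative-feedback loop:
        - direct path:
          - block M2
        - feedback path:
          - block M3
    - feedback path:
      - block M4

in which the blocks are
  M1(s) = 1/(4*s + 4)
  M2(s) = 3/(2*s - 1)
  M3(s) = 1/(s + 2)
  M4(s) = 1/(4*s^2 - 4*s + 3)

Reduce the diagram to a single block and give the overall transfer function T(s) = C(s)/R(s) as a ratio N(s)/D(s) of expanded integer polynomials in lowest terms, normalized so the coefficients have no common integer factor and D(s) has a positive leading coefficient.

1. apply the feedback formula to M2, M3: (3*s + 6)/(2*s^2 + 3*s + 1)
2. feedback reduction of [M2/(1+M2*M3)], M4: (12*s^3 + 12*s^2 - 15*s + 18)/(8*s^4 + 4*s^3 - 2*s^2 + 8*s + 9)
3. reduce the series chain M1, [[M2/(1+M2*M3)]/(1+[M2/(1+M2*M3)]*M4)], giving the overall T(s)

Answer: (12*s^3 + 12*s^2 - 15*s + 18)/(32*s^5 + 48*s^4 + 8*s^3 + 24*s^2 + 68*s + 36)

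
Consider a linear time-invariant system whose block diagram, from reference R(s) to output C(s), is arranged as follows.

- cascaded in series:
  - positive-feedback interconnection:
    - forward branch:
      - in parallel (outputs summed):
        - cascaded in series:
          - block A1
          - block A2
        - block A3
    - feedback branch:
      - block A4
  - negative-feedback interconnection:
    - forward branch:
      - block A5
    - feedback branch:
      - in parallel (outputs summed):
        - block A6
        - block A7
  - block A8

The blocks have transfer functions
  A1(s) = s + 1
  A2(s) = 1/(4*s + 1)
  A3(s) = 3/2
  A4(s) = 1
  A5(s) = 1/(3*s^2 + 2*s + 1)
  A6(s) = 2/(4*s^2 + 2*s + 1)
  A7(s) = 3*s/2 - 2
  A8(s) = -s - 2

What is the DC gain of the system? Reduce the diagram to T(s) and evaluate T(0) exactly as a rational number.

Reducing step by step:

[1] cascade A1, A2 -> (s + 1)/(4*s + 1)
[2] add (A1*A2), A3 (parallel) -> (14*s + 5)/(8*s + 2)
[3] feedback reduction of ((A1*A2)+A3), A4 -> (-14*s - 5)/(6*s + 3)
[4] parallel reduction of A6, A7 -> (12*s^3 - 10*s^2 - 5*s)/(8*s^2 + 4*s + 2)
[5] apply the feedback formula to A5, (A6+A7) -> (8*s^2 + 4*s + 2)/(24*s^4 + 40*s^3 + 12*s^2 + 3*s + 2)
[6] series reduction of [((A1*A2)+A3)/(1-((A1*A2)+A3)*A4)], [A5/(1+A5*(A6+A7))], A8 -> (112*s^4 + 320*s^3 + 240*s^2 + 106*s + 20)/(144*s^5 + 312*s^4 + 192*s^3 + 54*s^2 + 21*s + 6)
DC gain: substitute s = 0 into T(s) from step 6: T(0) = 20/6 = 10/3.

Answer: 10/3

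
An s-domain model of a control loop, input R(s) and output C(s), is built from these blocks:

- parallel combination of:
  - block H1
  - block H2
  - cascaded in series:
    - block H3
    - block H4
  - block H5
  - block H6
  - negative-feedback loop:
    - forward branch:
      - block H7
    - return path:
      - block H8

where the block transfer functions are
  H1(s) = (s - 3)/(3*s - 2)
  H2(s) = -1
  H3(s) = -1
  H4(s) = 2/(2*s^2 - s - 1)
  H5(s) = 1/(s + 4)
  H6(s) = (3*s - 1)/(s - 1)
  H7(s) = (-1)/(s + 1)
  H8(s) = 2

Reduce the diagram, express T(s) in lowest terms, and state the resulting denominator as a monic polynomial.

1. multiply H3, H4 (series) = (-2)/(2*s^2 - s - 1)
2. apply the feedback formula to H7, H8 = (-1)/(s - 1)
3. add H1, H2, (H3*H4), H5, H6, [H7/(1+H7*H8)] (parallel) = (14*s^4 + 47*s^3 - 74*s^2 - 20*s + 38)/(6*s^4 + 17*s^3 - 29*s^2 - 2*s + 8)
That last expression is T(s), already simplified. Scaling its denominator by 1/6 (the reciprocal of the leading coefficient) yields the monic denominator.

Hence the answer: s^4 + 17*s^3/6 - 29*s^2/6 - s/3 + 4/3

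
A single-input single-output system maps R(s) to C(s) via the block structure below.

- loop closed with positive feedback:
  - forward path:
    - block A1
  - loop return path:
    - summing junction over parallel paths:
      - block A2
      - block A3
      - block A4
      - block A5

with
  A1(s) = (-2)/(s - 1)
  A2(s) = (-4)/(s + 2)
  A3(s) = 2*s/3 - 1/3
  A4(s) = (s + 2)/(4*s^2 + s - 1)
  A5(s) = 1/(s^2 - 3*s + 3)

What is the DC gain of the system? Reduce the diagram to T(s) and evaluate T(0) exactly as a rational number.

Answer: 2/9

Working:
Step 1. add A2, A3, A4, A5 (parallel) gives (8*s^6 - 10*s^5 - 70*s^4 + 205*s^3 - 88*s^2 - 90*s + 72)/(12*s^5 - 9*s^4 - 42*s^3 + 66*s^2 + 27*s - 18)
Step 2. reduce the feedback loop with forward A1 and return (A2+A3+A4+A5) gives (-24*s^5 + 18*s^4 + 84*s^3 - 132*s^2 - 54*s + 36)/(28*s^6 - 41*s^5 - 173*s^4 + 518*s^3 - 215*s^2 - 225*s + 162)
Evaluating the step-2 result (the overall T(s)) at s = 0 gives T(0) = 36/162 = 2/9.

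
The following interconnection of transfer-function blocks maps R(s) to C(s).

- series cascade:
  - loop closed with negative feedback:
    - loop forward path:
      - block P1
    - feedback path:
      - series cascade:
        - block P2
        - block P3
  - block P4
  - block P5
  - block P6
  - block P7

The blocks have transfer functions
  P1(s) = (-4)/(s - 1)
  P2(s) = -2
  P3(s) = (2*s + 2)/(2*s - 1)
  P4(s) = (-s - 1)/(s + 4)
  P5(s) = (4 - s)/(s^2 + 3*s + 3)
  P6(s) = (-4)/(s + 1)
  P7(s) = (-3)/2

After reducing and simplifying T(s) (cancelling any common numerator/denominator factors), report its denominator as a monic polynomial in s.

Answer: s^5 + 27*s^4/2 + 69*s^3 + 169*s^2 + 411*s/2 + 102

Working:
Step 1 - multiply P2, P3 (series) -> (-4*s - 4)/(2*s - 1)
Step 2 - close the feedback loop around P1, (P2*P3) -> (4 - 8*s)/(2*s^2 + 13*s + 17)
Step 3 - cascade [P1/(1+P1*(P2*P3))], P4, P5, P6, P7 -> (-48*s^2 + 216*s - 96)/(2*s^5 + 27*s^4 + 138*s^3 + 338*s^2 + 411*s + 204)
No further cancellation is possible in the step-3 result, so that is T(s). Its denominator becomes monic after dividing by the leading coefficient 2.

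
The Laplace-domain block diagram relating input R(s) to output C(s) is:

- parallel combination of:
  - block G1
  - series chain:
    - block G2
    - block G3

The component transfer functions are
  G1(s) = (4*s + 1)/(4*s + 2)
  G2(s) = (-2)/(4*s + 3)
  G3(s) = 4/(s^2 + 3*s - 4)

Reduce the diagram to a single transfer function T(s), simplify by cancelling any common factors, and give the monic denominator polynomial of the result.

First reduce the diagram to T(s).

Step 1: multiply G2, G3 (series), giving (-8)/(4*s^3 + 15*s^2 - 7*s - 12)
Step 2: parallel reduction of G1, (G2*G3), giving (16*s^4 + 64*s^3 - 13*s^2 - 87*s - 28)/(16*s^4 + 68*s^3 + 2*s^2 - 62*s - 24)
Step 2 gives the fully reduced T(s), with no common factor left to cancel. The denominator's leading coefficient is 16, so divide each of its coefficients by 16 to get the monic form.

Answer: s^4 + 17*s^3/4 + s^2/8 - 31*s/8 - 3/2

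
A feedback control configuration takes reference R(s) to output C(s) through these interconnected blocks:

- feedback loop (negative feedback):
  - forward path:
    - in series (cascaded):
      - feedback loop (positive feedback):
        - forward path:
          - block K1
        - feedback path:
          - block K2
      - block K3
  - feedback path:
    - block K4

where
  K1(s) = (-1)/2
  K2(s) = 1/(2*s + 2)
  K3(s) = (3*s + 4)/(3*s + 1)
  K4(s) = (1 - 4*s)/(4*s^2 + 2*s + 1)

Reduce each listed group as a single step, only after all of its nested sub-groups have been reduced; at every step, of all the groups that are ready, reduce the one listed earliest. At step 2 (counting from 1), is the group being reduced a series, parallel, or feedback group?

1. feedback reduction of K1, K2
2. multiply [K1/(1-K1*K2)], K3 (series)
3. apply the feedback formula to ([K1/(1-K1*K2)]*K3), K4
The group at step 2 is a series group.

Hence the answer: series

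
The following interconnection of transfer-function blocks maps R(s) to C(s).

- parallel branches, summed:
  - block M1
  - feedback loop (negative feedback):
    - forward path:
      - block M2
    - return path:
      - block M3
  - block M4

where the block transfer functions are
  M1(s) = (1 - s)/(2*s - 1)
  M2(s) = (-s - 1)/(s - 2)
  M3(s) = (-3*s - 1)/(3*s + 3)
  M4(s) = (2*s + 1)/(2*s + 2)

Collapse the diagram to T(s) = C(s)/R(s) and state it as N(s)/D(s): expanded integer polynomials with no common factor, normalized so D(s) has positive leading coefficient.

First reduce the diagram to T(s).

[1] feedback reduction of M2, M3; result (-3*s - 3)/(6*s - 5)
[2] reduce the parallel group M1, [M2/(1+M2*M3)], M4; the result is T(s) itself (integer coefficients, no common factor, positive leading denominator coefficient)

Answer: (-28*s^2 + 6*s + 1)/(24*s^3 - 8*s^2 - 22*s + 10)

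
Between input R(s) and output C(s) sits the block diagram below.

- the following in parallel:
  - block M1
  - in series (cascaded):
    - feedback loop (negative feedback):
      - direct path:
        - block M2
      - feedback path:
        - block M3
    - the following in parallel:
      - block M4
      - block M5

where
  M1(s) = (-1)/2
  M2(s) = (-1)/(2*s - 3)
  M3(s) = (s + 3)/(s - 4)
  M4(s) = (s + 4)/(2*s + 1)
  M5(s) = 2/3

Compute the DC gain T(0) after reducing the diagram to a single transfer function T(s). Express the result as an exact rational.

First reduce the diagram to T(s).

Step 1 - reduce the feedback loop with forward M2 and return M3 gives (4 - s)/(2*s^2 - 12*s + 9)
Step 2 - parallel reduction of M4, M5 gives (7*s + 14)/(6*s + 3)
Step 3 - multiply [M2/(1+M2*M3)], (M4+M5) (series) gives (-7*s^2 + 14*s + 56)/(12*s^3 - 66*s^2 + 18*s + 27)
Step 4 - sum the parallel branches M1, ([M2/(1+M2*M3)]*(M4+M5)) gives (-12*s^3 + 52*s^2 + 10*s + 85)/(24*s^3 - 132*s^2 + 36*s + 54)
The step-4 result is T(s). Setting s = 0: T(0) = 85/54.

Answer: 85/54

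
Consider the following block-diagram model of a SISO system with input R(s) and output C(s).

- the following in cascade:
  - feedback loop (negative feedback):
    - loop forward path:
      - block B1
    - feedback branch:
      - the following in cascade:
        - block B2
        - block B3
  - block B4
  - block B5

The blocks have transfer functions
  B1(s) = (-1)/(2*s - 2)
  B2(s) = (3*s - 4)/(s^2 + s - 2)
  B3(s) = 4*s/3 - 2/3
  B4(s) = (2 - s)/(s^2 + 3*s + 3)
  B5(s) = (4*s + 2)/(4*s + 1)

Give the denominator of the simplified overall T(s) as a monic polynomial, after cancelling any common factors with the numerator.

[1] multiply B2, B3 (series) = (12*s^2 - 22*s + 8)/(3*s^2 + 3*s - 6)
[2] apply the feedback formula to B1, (B2*B3) = (-3*s^2 - 3*s + 6)/(6*s^3 - 12*s^2 + 4*s + 4)
[3] combine [B1/(1+B1*(B2*B3))], B4, B5 in series = (6*s^4 - 3*s^3 - 27*s^2 + 12*s + 12)/(12*s^6 + 15*s^5 - 25*s^4 - 47*s^3 + 38*s^2 + 36*s + 6)
Step 3 gives the fully reduced T(s), with no common factor left to cancel. The denominator's leading coefficient is 12, so divide each of its coefficients by 12 to get the monic form.

Therefore the answer is s^6 + 5*s^5/4 - 25*s^4/12 - 47*s^3/12 + 19*s^2/6 + 3*s + 1/2.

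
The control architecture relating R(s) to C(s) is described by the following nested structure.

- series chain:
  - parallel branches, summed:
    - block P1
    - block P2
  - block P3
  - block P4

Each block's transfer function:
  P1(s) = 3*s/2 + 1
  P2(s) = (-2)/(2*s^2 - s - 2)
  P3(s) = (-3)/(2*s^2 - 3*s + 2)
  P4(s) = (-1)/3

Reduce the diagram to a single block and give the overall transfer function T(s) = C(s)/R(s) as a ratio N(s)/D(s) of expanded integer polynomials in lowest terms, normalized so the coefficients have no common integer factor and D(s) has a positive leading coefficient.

Step 1 - reduce the parallel group P1, P2 gives (6*s^3 + s^2 - 8*s - 8)/(4*s^2 - 2*s - 4)
Step 2 - cascade (P1+P2), P3, P4, which is the overall transfer function T(s) = C(s)/R(s) in lowest terms

Answer: (6*s^3 + s^2 - 8*s - 8)/(8*s^4 - 16*s^3 + 6*s^2 + 8*s - 8)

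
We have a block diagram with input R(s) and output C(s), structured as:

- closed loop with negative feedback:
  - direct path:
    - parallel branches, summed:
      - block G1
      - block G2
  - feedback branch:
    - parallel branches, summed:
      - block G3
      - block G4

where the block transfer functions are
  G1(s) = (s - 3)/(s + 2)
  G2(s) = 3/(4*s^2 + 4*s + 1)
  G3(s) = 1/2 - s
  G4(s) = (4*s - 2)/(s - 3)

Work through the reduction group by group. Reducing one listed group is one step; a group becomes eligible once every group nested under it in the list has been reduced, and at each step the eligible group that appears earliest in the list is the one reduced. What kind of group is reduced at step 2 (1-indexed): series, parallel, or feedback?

[1] sum the parallel branches G1, G2
[2] parallel reduction of G3, G4
[3] feedback reduction of (G1+G2), (G3+G4)
Step 2: parallel.

Answer: parallel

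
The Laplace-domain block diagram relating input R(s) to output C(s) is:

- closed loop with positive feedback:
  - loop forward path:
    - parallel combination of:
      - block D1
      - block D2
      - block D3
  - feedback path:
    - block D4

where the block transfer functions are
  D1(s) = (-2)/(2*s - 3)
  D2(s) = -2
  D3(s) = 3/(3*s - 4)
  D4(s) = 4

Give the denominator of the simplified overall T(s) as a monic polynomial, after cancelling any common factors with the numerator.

Step 1 - reduce the parallel group D1, D2, D3 -> (-12*s^2 + 34*s - 25)/(6*s^2 - 17*s + 12)
Step 2 - collapse the loop ((D1+D2+D3) forward, D4 return) -> (-12*s^2 + 34*s - 25)/(54*s^2 - 153*s + 112)
The result of step 2 is T(s) in lowest terms. Its denominator has leading coefficient 54; dividing the denominator through by 54 makes it monic.

Hence the answer: s^2 - 17*s/6 + 56/27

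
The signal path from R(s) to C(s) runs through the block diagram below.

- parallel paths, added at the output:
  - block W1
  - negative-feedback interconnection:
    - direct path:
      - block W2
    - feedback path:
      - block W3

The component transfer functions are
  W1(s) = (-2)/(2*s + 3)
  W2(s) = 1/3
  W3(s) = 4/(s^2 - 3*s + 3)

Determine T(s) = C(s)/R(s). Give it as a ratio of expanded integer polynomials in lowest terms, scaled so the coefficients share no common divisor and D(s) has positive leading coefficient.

Answer: (2*s^3 - 9*s^2 + 15*s - 17)/(6*s^3 - 9*s^2 - s + 39)

Working:
[1] apply the feedback formula to W2, W3, giving (s^2 - 3*s + 3)/(3*s^2 - 9*s + 13)
[2] reduce the parallel group W1, [W2/(1+W2*W3)], giving the overall T(s)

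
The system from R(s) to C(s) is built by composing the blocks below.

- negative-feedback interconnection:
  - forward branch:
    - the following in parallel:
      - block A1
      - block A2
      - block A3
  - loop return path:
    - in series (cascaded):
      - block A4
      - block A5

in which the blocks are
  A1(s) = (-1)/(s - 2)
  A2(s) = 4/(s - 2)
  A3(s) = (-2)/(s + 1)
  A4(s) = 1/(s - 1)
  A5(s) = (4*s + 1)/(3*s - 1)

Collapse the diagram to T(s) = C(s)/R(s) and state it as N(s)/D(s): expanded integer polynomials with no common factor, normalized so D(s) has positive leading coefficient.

Step 1 - parallel reduction of A1, A2, A3 -> (s + 7)/(s^2 - s - 2)
Step 2 - multiply A4, A5 (series) -> (4*s + 1)/(3*s^2 - 4*s + 1)
Step 3 - apply the feedback formula to (A1+A2+A3), (A4*A5) - this is the overall T(s), already in the required normalized form

Hence the answer: (3*s^3 + 17*s^2 - 27*s + 7)/(3*s^4 - 7*s^3 + 3*s^2 + 36*s + 5)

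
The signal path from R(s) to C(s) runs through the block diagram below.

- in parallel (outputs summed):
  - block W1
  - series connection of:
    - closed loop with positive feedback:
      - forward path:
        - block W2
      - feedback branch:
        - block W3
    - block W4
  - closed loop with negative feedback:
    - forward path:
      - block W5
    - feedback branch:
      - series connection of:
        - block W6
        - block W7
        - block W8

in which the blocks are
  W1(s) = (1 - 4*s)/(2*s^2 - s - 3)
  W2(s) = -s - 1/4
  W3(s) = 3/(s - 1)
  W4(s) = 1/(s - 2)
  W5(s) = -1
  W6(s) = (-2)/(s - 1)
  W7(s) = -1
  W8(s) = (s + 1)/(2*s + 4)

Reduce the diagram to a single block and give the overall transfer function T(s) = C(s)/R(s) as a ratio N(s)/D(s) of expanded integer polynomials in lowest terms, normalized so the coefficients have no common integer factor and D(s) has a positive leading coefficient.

Step 1 - feedback reduction of W2, W3 = (-4*s^2 + 3*s + 1)/(16*s - 1)
Step 2 - multiply [W2/(1-W2*W3)], W4 (series) = (-4*s^2 + 3*s + 1)/(16*s^2 - 33*s + 2)
Step 3 - combine W6, W7, W8 in series = (s + 1)/(s^2 + s - 2)
Step 4 - apply the feedback formula to W5, (W6*W7*W8) = (-s^2 - s + 2)/(s^2 - 3)
Step 5 - reduce the parallel group W1, ([W2/(1-W2*W3)]*W4), [W5/(1+W5*(W6*W7*W8))]: this yields T(s), and no further normalization is needed

Hence the answer: (-40*s^6 - 4*s^5 + 340*s^4 - 139*s^3 - 591*s^2 + 353*s - 9)/(32*s^6 - 82*s^5 - 107*s^4 + 343*s^3 + 27*s^2 - 291*s + 18)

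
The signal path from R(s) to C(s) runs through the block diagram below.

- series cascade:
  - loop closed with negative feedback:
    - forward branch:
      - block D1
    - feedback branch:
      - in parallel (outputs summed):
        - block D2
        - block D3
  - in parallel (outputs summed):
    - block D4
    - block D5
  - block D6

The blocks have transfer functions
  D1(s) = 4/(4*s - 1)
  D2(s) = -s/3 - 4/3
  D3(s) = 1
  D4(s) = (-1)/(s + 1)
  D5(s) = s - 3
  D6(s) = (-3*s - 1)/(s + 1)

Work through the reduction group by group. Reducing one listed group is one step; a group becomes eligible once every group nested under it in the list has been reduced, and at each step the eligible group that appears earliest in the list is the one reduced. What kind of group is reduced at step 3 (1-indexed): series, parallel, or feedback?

(1) add D2, D3 (parallel)
(2) close the feedback loop around D1, (D2+D3)
(3) add D4, D5 (parallel)
(4) cascade [D1/(1+D1*(D2+D3))], (D4+D5), D6
So the answer for step 3 is parallel.

Hence the answer: parallel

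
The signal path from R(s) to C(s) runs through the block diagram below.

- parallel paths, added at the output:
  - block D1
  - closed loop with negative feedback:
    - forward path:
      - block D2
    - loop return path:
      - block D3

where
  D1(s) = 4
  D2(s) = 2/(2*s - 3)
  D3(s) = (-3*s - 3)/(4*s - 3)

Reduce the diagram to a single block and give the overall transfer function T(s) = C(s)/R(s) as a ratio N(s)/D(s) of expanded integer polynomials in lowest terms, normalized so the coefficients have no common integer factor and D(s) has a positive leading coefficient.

Step 1: close the feedback loop around D2, D3: (8*s - 6)/(8*s^2 - 24*s + 3)
Step 2: sum the parallel branches D1, [D2/(1+D2*D3)]: this yields T(s), and no further normalization is needed

Final answer: (32*s^2 - 88*s + 6)/(8*s^2 - 24*s + 3)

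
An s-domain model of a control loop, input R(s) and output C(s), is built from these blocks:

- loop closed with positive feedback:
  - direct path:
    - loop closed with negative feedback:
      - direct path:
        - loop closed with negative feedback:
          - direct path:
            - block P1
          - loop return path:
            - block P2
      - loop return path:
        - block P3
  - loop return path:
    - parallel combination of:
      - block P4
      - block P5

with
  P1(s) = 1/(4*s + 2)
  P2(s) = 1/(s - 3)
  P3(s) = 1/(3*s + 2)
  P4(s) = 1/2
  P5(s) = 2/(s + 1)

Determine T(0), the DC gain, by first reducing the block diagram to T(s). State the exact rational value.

1. apply the feedback formula to P1, P2; result (s - 3)/(4*s^2 - 10*s - 5)
2. collapse the loop ([P1/(1+P1*P2)] forward, P3 return); result (3*s^2 - 7*s - 6)/(12*s^3 - 22*s^2 - 34*s - 13)
3. sum the parallel branches P4, P5; result (s + 5)/(2*s + 2)
4. feedback reduction of [[P1/(1+P1*P2)]/(1+[P1/(1+P1*P2)]*P3)], (P4+P5); result (6*s^3 - 8*s^2 - 26*s - 12)/(24*s^4 - 23*s^3 - 120*s^2 - 53*s + 4)
Evaluating the step-4 result (the overall T(s)) at s = 0 gives T(0) = -12/4 = -3.

Therefore the answer is -3.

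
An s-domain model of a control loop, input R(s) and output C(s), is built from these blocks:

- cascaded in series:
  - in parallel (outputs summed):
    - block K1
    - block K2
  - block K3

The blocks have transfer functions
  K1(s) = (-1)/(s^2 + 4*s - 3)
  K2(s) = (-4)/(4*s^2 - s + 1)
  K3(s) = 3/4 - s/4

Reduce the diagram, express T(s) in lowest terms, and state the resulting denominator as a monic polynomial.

Step 1. parallel reduction of K1, K2 = (-8*s^2 - 15*s + 11)/(4*s^4 + 15*s^3 - 15*s^2 + 7*s - 3)
Step 2. multiply (K1+K2), K3 (series) = (8*s^3 - 9*s^2 - 56*s + 33)/(16*s^4 + 60*s^3 - 60*s^2 + 28*s - 12)
The result of step 2 is T(s) in lowest terms. Its denominator has leading coefficient 16; dividing the denominator through by 16 makes it monic.

Therefore the answer is s^4 + 15*s^3/4 - 15*s^2/4 + 7*s/4 - 3/4.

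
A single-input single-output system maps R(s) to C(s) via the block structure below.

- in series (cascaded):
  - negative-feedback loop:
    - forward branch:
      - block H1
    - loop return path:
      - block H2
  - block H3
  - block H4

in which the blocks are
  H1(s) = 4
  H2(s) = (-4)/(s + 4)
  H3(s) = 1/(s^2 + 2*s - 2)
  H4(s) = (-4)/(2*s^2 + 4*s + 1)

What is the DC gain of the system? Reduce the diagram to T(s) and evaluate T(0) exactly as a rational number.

Answer: -8/3

Working:
Step 1: reduce the feedback loop with forward H1 and return H2 gives (4*s + 16)/(s - 12)
Step 2: combine [H1/(1+H1*H2)], H3, H4 in series gives (-16*s - 64)/(2*s^5 - 16*s^4 - 91*s^3 - 66*s^2 + 70*s + 24)
Step 2 gives the overall T(s). Then T(0) = -64/24 = -8/3.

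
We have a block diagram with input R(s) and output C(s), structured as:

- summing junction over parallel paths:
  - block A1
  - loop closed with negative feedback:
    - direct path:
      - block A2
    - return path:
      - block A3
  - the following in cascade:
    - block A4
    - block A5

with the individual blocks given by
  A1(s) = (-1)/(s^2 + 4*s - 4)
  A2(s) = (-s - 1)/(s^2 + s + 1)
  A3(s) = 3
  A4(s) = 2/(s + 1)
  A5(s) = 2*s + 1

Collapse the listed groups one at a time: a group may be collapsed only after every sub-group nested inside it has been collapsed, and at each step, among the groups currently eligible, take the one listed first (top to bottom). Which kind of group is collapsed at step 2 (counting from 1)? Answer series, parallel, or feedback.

Reducing step by step:

1. collapse the loop (A2 forward, A3 return)
2. multiply A4, A5 (series)
3. parallel reduction of A1, [A2/(1+A2*A3)], (A4*A5)
The group at step 2 is a series group.

Answer: series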